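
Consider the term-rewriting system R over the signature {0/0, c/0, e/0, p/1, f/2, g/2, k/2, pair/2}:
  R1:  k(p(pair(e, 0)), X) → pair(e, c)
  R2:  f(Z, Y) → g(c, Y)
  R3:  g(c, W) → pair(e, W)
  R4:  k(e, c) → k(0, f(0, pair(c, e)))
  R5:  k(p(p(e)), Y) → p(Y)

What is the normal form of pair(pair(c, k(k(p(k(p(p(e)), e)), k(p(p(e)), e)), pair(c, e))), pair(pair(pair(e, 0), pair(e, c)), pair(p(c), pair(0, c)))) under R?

pair(pair(c, p(pair(c, e))), pair(pair(pair(e, 0), pair(e, c)), pair(p(c), pair(0, c))))

1. pair(pair(c, k(k(p(k(p(p(e)), e)), k(p(p(e)), e)), pair(c, e))), pair(pair(pair(e, 0), pair(e, c)), pair(p(c), pair(0, c))))  →  pair(pair(c, k(k(p(p(e)), k(p(p(e)), e)), pair(c, e))), pair(pair(pair(e, 0), pair(e, c)), pair(p(c), pair(0, c))))   [R5 at 1.2.1.1.1]
2. pair(pair(c, k(k(p(p(e)), k(p(p(e)), e)), pair(c, e))), pair(pair(pair(e, 0), pair(e, c)), pair(p(c), pair(0, c))))  →  pair(pair(c, k(p(k(p(p(e)), e)), pair(c, e))), pair(pair(pair(e, 0), pair(e, c)), pair(p(c), pair(0, c))))   [R5 at 1.2.1]
3. pair(pair(c, k(p(k(p(p(e)), e)), pair(c, e))), pair(pair(pair(e, 0), pair(e, c)), pair(p(c), pair(0, c))))  →  pair(pair(c, k(p(p(e)), pair(c, e))), pair(pair(pair(e, 0), pair(e, c)), pair(p(c), pair(0, c))))   [R5 at 1.2.1.1]
4. pair(pair(c, k(p(p(e)), pair(c, e))), pair(pair(pair(e, 0), pair(e, c)), pair(p(c), pair(0, c))))  →  pair(pair(c, p(pair(c, e))), pair(pair(pair(e, 0), pair(e, c)), pair(p(c), pair(0, c))))   [R5 at 1.2]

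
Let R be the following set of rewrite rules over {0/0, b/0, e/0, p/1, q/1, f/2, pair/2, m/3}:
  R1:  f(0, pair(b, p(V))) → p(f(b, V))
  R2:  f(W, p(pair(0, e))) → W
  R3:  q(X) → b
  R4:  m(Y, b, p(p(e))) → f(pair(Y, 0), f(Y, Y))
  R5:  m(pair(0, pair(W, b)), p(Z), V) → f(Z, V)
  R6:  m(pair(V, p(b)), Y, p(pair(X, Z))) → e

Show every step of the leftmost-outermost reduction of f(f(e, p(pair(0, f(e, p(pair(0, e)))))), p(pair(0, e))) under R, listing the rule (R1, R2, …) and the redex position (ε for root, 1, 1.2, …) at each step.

e

1. f(f(e, p(pair(0, f(e, p(pair(0, e)))))), p(pair(0, e)))  →  f(e, p(pair(0, f(e, p(pair(0, e))))))   [R2 at ε]
2. f(e, p(pair(0, f(e, p(pair(0, e))))))  →  f(e, p(pair(0, e)))   [R2 at 2.1.2]
3. f(e, p(pair(0, e)))  →  e   [R2 at ε]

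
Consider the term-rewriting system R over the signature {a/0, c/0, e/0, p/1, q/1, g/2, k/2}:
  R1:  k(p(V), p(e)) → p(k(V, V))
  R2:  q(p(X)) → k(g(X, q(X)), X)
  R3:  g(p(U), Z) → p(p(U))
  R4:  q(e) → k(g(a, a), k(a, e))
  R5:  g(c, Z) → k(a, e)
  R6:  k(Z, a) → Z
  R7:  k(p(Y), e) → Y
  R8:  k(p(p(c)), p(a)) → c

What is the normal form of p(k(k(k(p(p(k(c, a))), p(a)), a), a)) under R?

1. p(k(k(k(p(p(k(c, a))), p(a)), a), a))  →  p(k(k(p(p(k(c, a))), p(a)), a))   [R6 at 1]
2. p(k(k(p(p(k(c, a))), p(a)), a))  →  p(k(p(p(k(c, a))), p(a)))   [R6 at 1]
3. p(k(p(p(k(c, a))), p(a)))  →  p(k(p(p(c)), p(a)))   [R6 at 1.1.1.1]
4. p(k(p(p(c)), p(a)))  →  p(c)   [R8 at 1]

p(c)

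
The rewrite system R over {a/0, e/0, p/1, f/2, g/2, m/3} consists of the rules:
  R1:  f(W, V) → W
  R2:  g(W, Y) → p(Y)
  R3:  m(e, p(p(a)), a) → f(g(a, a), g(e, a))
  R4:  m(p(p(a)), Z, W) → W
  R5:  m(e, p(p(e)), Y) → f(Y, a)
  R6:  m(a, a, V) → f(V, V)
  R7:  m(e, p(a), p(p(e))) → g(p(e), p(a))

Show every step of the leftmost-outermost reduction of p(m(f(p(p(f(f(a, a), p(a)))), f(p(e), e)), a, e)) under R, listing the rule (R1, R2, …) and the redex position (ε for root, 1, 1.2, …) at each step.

1. p(m(f(p(p(f(f(a, a), p(a)))), f(p(e), e)), a, e))  →  p(m(p(p(f(f(a, a), p(a)))), a, e))   [R1 at 1.1]
2. p(m(p(p(f(f(a, a), p(a)))), a, e))  →  p(m(p(p(f(a, a))), a, e))   [R1 at 1.1.1.1]
3. p(m(p(p(f(a, a))), a, e))  →  p(m(p(p(a)), a, e))   [R1 at 1.1.1.1]
4. p(m(p(p(a)), a, e))  →  p(e)   [R4 at 1]

p(e)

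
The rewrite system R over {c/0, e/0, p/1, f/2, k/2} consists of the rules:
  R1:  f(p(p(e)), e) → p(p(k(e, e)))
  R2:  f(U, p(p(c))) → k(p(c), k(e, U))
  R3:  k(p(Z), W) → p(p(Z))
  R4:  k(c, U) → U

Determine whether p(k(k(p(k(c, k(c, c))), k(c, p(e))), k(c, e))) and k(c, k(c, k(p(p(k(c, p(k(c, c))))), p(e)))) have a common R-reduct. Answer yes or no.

yes — NF(t₁) = p(p(p(p(c)))), NF(t₂) = p(p(p(p(c))))

Reduce t₁ = p(k(k(p(k(c, k(c, c))), k(c, p(e))), k(c, e))):
1. p(k(k(p(k(c, k(c, c))), k(c, p(e))), k(c, e)))  →  p(k(p(p(k(c, k(c, c)))), k(c, e)))   [R3 at 1.1]
2. p(k(p(p(k(c, k(c, c)))), k(c, e)))  →  p(p(p(p(k(c, k(c, c))))))   [R3 at 1]
3. p(p(p(p(k(c, k(c, c))))))  →  p(p(p(p(k(c, c)))))   [R4 at 1.1.1.1]
4. p(p(p(p(k(c, c)))))  →  p(p(p(p(c))))   [R4 at 1.1.1.1]

Reduce t₂ = k(c, k(c, k(p(p(k(c, p(k(c, c))))), p(e)))):
1. k(c, k(c, k(p(p(k(c, p(k(c, c))))), p(e))))  →  k(c, k(p(p(k(c, p(k(c, c))))), p(e)))   [R4 at ε]
2. k(c, k(p(p(k(c, p(k(c, c))))), p(e)))  →  k(p(p(k(c, p(k(c, c))))), p(e))   [R4 at ε]
3. k(p(p(k(c, p(k(c, c))))), p(e))  →  p(p(p(k(c, p(k(c, c))))))   [R3 at ε]
4. p(p(p(k(c, p(k(c, c))))))  →  p(p(p(p(k(c, c)))))   [R4 at 1.1.1]
5. p(p(p(p(k(c, c)))))  →  p(p(p(p(c))))   [R4 at 1.1.1.1]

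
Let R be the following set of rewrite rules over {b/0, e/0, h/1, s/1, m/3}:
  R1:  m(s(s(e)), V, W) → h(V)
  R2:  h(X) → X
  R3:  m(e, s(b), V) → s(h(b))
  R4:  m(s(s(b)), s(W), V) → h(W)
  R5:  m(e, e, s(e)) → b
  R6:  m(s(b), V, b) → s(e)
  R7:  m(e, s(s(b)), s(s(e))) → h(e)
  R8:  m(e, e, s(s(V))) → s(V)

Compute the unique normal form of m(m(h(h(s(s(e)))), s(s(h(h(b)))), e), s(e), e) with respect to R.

e

1. m(m(h(h(s(s(e)))), s(s(h(h(b)))), e), s(e), e)  →  m(m(h(s(s(e))), s(s(h(h(b)))), e), s(e), e)   [R2 at 1.1]
2. m(m(h(s(s(e))), s(s(h(h(b)))), e), s(e), e)  →  m(m(s(s(e)), s(s(h(h(b)))), e), s(e), e)   [R2 at 1.1]
3. m(m(s(s(e)), s(s(h(h(b)))), e), s(e), e)  →  m(h(s(s(h(h(b))))), s(e), e)   [R1 at 1]
4. m(h(s(s(h(h(b))))), s(e), e)  →  m(s(s(h(h(b)))), s(e), e)   [R2 at 1]
5. m(s(s(h(h(b)))), s(e), e)  →  m(s(s(h(b))), s(e), e)   [R2 at 1.1.1]
6. m(s(s(h(b))), s(e), e)  →  m(s(s(b)), s(e), e)   [R2 at 1.1.1]
7. m(s(s(b)), s(e), e)  →  h(e)   [R4 at ε]
8. h(e)  →  e   [R2 at ε]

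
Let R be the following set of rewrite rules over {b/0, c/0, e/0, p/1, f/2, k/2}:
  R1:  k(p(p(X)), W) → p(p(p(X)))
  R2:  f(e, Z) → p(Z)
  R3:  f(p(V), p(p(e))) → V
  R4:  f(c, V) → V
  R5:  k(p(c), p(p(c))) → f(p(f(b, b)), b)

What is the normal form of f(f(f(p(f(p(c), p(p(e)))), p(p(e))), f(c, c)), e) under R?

1. f(f(f(p(f(p(c), p(p(e)))), p(p(e))), f(c, c)), e)  →  f(f(f(p(c), p(p(e))), f(c, c)), e)   [R3 at 1.1]
2. f(f(f(p(c), p(p(e))), f(c, c)), e)  →  f(f(c, f(c, c)), e)   [R3 at 1.1]
3. f(f(c, f(c, c)), e)  →  f(f(c, c), e)   [R4 at 1]
4. f(f(c, c), e)  →  f(c, e)   [R4 at 1]
5. f(c, e)  →  e   [R4 at ε]

e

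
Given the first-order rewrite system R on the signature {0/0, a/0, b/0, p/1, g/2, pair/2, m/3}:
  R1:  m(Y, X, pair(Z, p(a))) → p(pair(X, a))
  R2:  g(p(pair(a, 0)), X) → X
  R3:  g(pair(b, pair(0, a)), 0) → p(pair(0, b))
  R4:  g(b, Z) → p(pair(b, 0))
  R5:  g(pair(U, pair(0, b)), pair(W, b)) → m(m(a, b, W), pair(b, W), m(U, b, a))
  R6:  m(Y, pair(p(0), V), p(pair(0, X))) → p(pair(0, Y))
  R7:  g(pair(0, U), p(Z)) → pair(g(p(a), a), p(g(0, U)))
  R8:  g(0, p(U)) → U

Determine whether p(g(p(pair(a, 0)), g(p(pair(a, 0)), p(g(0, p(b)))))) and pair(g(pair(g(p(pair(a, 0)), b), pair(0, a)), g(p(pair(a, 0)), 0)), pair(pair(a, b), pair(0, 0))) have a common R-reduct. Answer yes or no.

no — NF(t₁) = p(p(b)), NF(t₂) = pair(p(pair(0, b)), pair(pair(a, b), pair(0, 0)))

Reduce t₁ = p(g(p(pair(a, 0)), g(p(pair(a, 0)), p(g(0, p(b)))))):
1. p(g(p(pair(a, 0)), g(p(pair(a, 0)), p(g(0, p(b))))))  →  p(g(p(pair(a, 0)), p(g(0, p(b)))))   [R2 at 1]
2. p(g(p(pair(a, 0)), p(g(0, p(b)))))  →  p(p(g(0, p(b))))   [R2 at 1]
3. p(p(g(0, p(b))))  →  p(p(b))   [R8 at 1.1]

Reduce t₂ = pair(g(pair(g(p(pair(a, 0)), b), pair(0, a)), g(p(pair(a, 0)), 0)), pair(pair(a, b), pair(0, 0))):
1. pair(g(pair(g(p(pair(a, 0)), b), pair(0, a)), g(p(pair(a, 0)), 0)), pair(pair(a, b), pair(0, 0)))  →  pair(g(pair(b, pair(0, a)), g(p(pair(a, 0)), 0)), pair(pair(a, b), pair(0, 0)))   [R2 at 1.1.1]
2. pair(g(pair(b, pair(0, a)), g(p(pair(a, 0)), 0)), pair(pair(a, b), pair(0, 0)))  →  pair(g(pair(b, pair(0, a)), 0), pair(pair(a, b), pair(0, 0)))   [R2 at 1.2]
3. pair(g(pair(b, pair(0, a)), 0), pair(pair(a, b), pair(0, 0)))  →  pair(p(pair(0, b)), pair(pair(a, b), pair(0, 0)))   [R3 at 1]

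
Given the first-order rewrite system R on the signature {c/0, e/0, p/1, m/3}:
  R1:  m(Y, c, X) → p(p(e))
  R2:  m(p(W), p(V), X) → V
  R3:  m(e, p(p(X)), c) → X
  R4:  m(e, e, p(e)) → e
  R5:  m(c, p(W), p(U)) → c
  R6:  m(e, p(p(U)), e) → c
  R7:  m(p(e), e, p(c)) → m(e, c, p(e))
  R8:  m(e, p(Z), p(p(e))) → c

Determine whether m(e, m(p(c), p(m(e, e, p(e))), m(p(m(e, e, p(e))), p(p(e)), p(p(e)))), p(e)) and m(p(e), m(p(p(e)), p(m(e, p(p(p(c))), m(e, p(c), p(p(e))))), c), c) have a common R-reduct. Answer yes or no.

no — NF(t₁) = e, NF(t₂) = c

Reduce t₁ = m(e, m(p(c), p(m(e, e, p(e))), m(p(m(e, e, p(e))), p(p(e)), p(p(e)))), p(e)):
1. m(e, m(p(c), p(m(e, e, p(e))), m(p(m(e, e, p(e))), p(p(e)), p(p(e)))), p(e))  →  m(e, m(e, e, p(e)), p(e))   [R2 at 2]
2. m(e, m(e, e, p(e)), p(e))  →  m(e, e, p(e))   [R4 at 2]
3. m(e, e, p(e))  →  e   [R4 at ε]

Reduce t₂ = m(p(e), m(p(p(e)), p(m(e, p(p(p(c))), m(e, p(c), p(p(e))))), c), c):
1. m(p(e), m(p(p(e)), p(m(e, p(p(p(c))), m(e, p(c), p(p(e))))), c), c)  →  m(p(e), m(e, p(p(p(c))), m(e, p(c), p(p(e)))), c)   [R2 at 2]
2. m(p(e), m(e, p(p(p(c))), m(e, p(c), p(p(e)))), c)  →  m(p(e), m(e, p(p(p(c))), c), c)   [R8 at 2.3]
3. m(p(e), m(e, p(p(p(c))), c), c)  →  m(p(e), p(c), c)   [R3 at 2]
4. m(p(e), p(c), c)  →  c   [R2 at ε]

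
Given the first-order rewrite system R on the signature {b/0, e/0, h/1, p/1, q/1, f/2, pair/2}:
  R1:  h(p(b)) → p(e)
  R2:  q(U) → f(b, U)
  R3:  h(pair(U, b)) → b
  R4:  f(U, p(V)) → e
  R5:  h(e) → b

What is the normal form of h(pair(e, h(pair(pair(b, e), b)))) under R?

1. h(pair(e, h(pair(pair(b, e), b))))  →  h(pair(e, b))   [R3 at 1.2]
2. h(pair(e, b))  →  b   [R3 at ε]

b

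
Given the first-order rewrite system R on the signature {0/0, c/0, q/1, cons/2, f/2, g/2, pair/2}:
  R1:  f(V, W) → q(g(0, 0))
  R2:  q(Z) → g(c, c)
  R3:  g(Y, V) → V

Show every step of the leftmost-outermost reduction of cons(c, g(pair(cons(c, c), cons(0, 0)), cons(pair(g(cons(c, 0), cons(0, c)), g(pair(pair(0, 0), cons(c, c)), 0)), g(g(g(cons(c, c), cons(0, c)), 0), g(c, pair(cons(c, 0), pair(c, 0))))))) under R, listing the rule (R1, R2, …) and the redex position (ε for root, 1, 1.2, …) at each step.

cons(c, cons(pair(cons(0, c), 0), pair(cons(c, 0), pair(c, 0))))

1. cons(c, g(pair(cons(c, c), cons(0, 0)), cons(pair(g(cons(c, 0), cons(0, c)), g(pair(pair(0, 0), cons(c, c)), 0)), g(g(g(cons(c, c), cons(0, c)), 0), g(c, pair(cons(c, 0), pair(c, 0)))))))  →  cons(c, cons(pair(g(cons(c, 0), cons(0, c)), g(pair(pair(0, 0), cons(c, c)), 0)), g(g(g(cons(c, c), cons(0, c)), 0), g(c, pair(cons(c, 0), pair(c, 0))))))   [R3 at 2]
2. cons(c, cons(pair(g(cons(c, 0), cons(0, c)), g(pair(pair(0, 0), cons(c, c)), 0)), g(g(g(cons(c, c), cons(0, c)), 0), g(c, pair(cons(c, 0), pair(c, 0))))))  →  cons(c, cons(pair(cons(0, c), g(pair(pair(0, 0), cons(c, c)), 0)), g(g(g(cons(c, c), cons(0, c)), 0), g(c, pair(cons(c, 0), pair(c, 0))))))   [R3 at 2.1.1]
3. cons(c, cons(pair(cons(0, c), g(pair(pair(0, 0), cons(c, c)), 0)), g(g(g(cons(c, c), cons(0, c)), 0), g(c, pair(cons(c, 0), pair(c, 0))))))  →  cons(c, cons(pair(cons(0, c), 0), g(g(g(cons(c, c), cons(0, c)), 0), g(c, pair(cons(c, 0), pair(c, 0))))))   [R3 at 2.1.2]
4. cons(c, cons(pair(cons(0, c), 0), g(g(g(cons(c, c), cons(0, c)), 0), g(c, pair(cons(c, 0), pair(c, 0))))))  →  cons(c, cons(pair(cons(0, c), 0), g(c, pair(cons(c, 0), pair(c, 0)))))   [R3 at 2.2]
5. cons(c, cons(pair(cons(0, c), 0), g(c, pair(cons(c, 0), pair(c, 0)))))  →  cons(c, cons(pair(cons(0, c), 0), pair(cons(c, 0), pair(c, 0))))   [R3 at 2.2]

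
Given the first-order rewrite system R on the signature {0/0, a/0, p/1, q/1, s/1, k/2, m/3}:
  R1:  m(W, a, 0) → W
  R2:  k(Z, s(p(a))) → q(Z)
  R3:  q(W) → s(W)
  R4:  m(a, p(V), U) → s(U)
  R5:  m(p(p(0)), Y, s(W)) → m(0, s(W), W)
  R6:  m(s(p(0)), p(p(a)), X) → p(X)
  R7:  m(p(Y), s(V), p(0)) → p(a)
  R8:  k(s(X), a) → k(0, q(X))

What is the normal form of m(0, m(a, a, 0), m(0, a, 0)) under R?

1. m(0, m(a, a, 0), m(0, a, 0))  →  m(0, a, m(0, a, 0))   [R1 at 2]
2. m(0, a, m(0, a, 0))  →  m(0, a, 0)   [R1 at 3]
3. m(0, a, 0)  →  0   [R1 at ε]

0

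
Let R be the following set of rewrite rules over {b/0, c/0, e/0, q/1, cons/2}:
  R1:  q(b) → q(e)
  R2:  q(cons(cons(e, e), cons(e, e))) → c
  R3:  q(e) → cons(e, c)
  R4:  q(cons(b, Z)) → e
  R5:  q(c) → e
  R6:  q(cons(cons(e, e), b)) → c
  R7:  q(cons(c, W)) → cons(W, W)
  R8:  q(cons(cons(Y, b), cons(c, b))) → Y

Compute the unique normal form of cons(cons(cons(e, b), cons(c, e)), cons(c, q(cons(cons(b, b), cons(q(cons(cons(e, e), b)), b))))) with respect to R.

1. cons(cons(cons(e, b), cons(c, e)), cons(c, q(cons(cons(b, b), cons(q(cons(cons(e, e), b)), b)))))  →  cons(cons(cons(e, b), cons(c, e)), cons(c, q(cons(cons(b, b), cons(c, b)))))   [R6 at 2.2.1.2.1]
2. cons(cons(cons(e, b), cons(c, e)), cons(c, q(cons(cons(b, b), cons(c, b)))))  →  cons(cons(cons(e, b), cons(c, e)), cons(c, b))   [R8 at 2.2]

cons(cons(cons(e, b), cons(c, e)), cons(c, b))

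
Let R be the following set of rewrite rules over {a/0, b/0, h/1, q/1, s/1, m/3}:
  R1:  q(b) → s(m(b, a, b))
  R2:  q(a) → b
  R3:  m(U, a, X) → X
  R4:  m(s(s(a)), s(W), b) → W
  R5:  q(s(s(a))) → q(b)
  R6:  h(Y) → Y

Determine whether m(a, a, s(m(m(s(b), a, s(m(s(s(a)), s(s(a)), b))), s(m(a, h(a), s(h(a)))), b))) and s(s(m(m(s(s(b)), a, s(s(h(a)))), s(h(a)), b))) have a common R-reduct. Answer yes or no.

Reduce t₁ = m(a, a, s(m(m(s(b), a, s(m(s(s(a)), s(s(a)), b))), s(m(a, h(a), s(h(a)))), b))):
1. m(a, a, s(m(m(s(b), a, s(m(s(s(a)), s(s(a)), b))), s(m(a, h(a), s(h(a)))), b)))  →  s(m(m(s(b), a, s(m(s(s(a)), s(s(a)), b))), s(m(a, h(a), s(h(a)))), b))   [R3 at ε]
2. s(m(m(s(b), a, s(m(s(s(a)), s(s(a)), b))), s(m(a, h(a), s(h(a)))), b))  →  s(m(s(m(s(s(a)), s(s(a)), b)), s(m(a, h(a), s(h(a)))), b))   [R3 at 1.1]
3. s(m(s(m(s(s(a)), s(s(a)), b)), s(m(a, h(a), s(h(a)))), b))  →  s(m(s(s(a)), s(m(a, h(a), s(h(a)))), b))   [R4 at 1.1.1]
4. s(m(s(s(a)), s(m(a, h(a), s(h(a)))), b))  →  s(m(a, h(a), s(h(a))))   [R4 at 1]
5. s(m(a, h(a), s(h(a))))  →  s(m(a, a, s(h(a))))   [R6 at 1.2]
6. s(m(a, a, s(h(a))))  →  s(s(h(a)))   [R3 at 1]
7. s(s(h(a)))  →  s(s(a))   [R6 at 1.1]

Reduce t₂ = s(s(m(m(s(s(b)), a, s(s(h(a)))), s(h(a)), b))):
1. s(s(m(m(s(s(b)), a, s(s(h(a)))), s(h(a)), b)))  →  s(s(m(s(s(h(a))), s(h(a)), b)))   [R3 at 1.1.1]
2. s(s(m(s(s(h(a))), s(h(a)), b)))  →  s(s(m(s(s(a)), s(h(a)), b)))   [R6 at 1.1.1.1.1]
3. s(s(m(s(s(a)), s(h(a)), b)))  →  s(s(h(a)))   [R4 at 1.1]
4. s(s(h(a)))  →  s(s(a))   [R6 at 1.1]

yes — NF(t₁) = s(s(a)), NF(t₂) = s(s(a))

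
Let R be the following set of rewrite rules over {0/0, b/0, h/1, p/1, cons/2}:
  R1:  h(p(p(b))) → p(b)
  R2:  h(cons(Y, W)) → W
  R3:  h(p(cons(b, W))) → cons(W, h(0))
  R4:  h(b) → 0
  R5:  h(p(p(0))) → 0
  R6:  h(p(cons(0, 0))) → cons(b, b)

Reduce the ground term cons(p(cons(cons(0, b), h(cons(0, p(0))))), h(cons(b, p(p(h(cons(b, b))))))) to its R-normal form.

1. cons(p(cons(cons(0, b), h(cons(0, p(0))))), h(cons(b, p(p(h(cons(b, b)))))))  →  cons(p(cons(cons(0, b), p(0))), h(cons(b, p(p(h(cons(b, b)))))))   [R2 at 1.1.2]
2. cons(p(cons(cons(0, b), p(0))), h(cons(b, p(p(h(cons(b, b)))))))  →  cons(p(cons(cons(0, b), p(0))), p(p(h(cons(b, b)))))   [R2 at 2]
3. cons(p(cons(cons(0, b), p(0))), p(p(h(cons(b, b)))))  →  cons(p(cons(cons(0, b), p(0))), p(p(b)))   [R2 at 2.1.1]

cons(p(cons(cons(0, b), p(0))), p(p(b)))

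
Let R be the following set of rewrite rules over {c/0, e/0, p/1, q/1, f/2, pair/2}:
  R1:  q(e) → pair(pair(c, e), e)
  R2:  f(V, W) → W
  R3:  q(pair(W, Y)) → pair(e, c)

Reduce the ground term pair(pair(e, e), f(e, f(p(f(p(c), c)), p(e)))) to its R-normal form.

1. pair(pair(e, e), f(e, f(p(f(p(c), c)), p(e))))  →  pair(pair(e, e), f(p(f(p(c), c)), p(e)))   [R2 at 2]
2. pair(pair(e, e), f(p(f(p(c), c)), p(e)))  →  pair(pair(e, e), p(e))   [R2 at 2]

pair(pair(e, e), p(e))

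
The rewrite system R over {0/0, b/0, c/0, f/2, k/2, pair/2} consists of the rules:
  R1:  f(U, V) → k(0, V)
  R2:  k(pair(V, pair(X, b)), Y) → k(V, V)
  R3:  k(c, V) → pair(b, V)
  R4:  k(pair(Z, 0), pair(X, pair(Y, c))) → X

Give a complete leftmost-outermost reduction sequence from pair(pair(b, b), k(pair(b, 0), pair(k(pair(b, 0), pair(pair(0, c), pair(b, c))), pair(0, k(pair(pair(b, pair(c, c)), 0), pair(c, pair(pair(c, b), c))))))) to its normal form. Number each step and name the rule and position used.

pair(pair(b, b), pair(0, c))

1. pair(pair(b, b), k(pair(b, 0), pair(k(pair(b, 0), pair(pair(0, c), pair(b, c))), pair(0, k(pair(pair(b, pair(c, c)), 0), pair(c, pair(pair(c, b), c)))))))  →  pair(pair(b, b), k(pair(b, 0), pair(pair(0, c), pair(0, k(pair(pair(b, pair(c, c)), 0), pair(c, pair(pair(c, b), c)))))))   [R4 at 2.2.1]
2. pair(pair(b, b), k(pair(b, 0), pair(pair(0, c), pair(0, k(pair(pair(b, pair(c, c)), 0), pair(c, pair(pair(c, b), c)))))))  →  pair(pair(b, b), k(pair(b, 0), pair(pair(0, c), pair(0, c))))   [R4 at 2.2.2.2]
3. pair(pair(b, b), k(pair(b, 0), pair(pair(0, c), pair(0, c))))  →  pair(pair(b, b), pair(0, c))   [R4 at 2]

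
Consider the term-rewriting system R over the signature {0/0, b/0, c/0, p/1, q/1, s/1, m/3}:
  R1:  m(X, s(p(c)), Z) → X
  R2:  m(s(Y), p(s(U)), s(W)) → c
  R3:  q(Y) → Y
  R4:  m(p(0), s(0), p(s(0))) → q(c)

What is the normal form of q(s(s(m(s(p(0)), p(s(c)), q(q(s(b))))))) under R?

s(s(c))

1. q(s(s(m(s(p(0)), p(s(c)), q(q(s(b)))))))  →  s(s(m(s(p(0)), p(s(c)), q(q(s(b))))))   [R3 at ε]
2. s(s(m(s(p(0)), p(s(c)), q(q(s(b))))))  →  s(s(m(s(p(0)), p(s(c)), q(s(b)))))   [R3 at 1.1.3]
3. s(s(m(s(p(0)), p(s(c)), q(s(b)))))  →  s(s(m(s(p(0)), p(s(c)), s(b))))   [R3 at 1.1.3]
4. s(s(m(s(p(0)), p(s(c)), s(b))))  →  s(s(c))   [R2 at 1.1]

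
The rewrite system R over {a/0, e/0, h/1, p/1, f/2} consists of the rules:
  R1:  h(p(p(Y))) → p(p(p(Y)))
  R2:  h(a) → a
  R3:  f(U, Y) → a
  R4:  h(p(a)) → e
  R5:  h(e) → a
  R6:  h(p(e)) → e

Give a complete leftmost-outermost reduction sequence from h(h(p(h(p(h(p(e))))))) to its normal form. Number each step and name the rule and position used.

a

1. h(h(p(h(p(h(p(e)))))))  →  h(h(p(h(p(e)))))   [R6 at 1.1.1.1.1]
2. h(h(p(h(p(e)))))  →  h(h(p(e)))   [R6 at 1.1.1]
3. h(h(p(e)))  →  h(e)   [R6 at 1]
4. h(e)  →  a   [R5 at ε]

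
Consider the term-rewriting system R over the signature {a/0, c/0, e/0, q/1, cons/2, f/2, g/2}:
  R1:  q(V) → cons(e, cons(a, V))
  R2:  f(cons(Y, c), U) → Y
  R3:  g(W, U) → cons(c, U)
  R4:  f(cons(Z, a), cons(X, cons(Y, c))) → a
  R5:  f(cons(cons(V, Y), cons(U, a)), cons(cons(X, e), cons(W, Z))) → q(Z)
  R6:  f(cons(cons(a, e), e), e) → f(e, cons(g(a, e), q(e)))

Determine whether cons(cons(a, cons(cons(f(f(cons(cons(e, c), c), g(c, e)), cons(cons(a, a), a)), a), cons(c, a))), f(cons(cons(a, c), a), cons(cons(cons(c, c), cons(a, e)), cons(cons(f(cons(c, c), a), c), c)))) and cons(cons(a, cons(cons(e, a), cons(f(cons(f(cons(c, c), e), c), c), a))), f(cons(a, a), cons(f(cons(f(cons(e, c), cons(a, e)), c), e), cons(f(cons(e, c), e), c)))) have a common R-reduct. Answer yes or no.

yes — NF(t₁) = cons(cons(a, cons(cons(e, a), cons(c, a))), a), NF(t₂) = cons(cons(a, cons(cons(e, a), cons(c, a))), a)

Reduce t₁ = cons(cons(a, cons(cons(f(f(cons(cons(e, c), c), g(c, e)), cons(cons(a, a), a)), a), cons(c, a))), f(cons(cons(a, c), a), cons(cons(cons(c, c), cons(a, e)), cons(cons(f(cons(c, c), a), c), c)))):
1. cons(cons(a, cons(cons(f(f(cons(cons(e, c), c), g(c, e)), cons(cons(a, a), a)), a), cons(c, a))), f(cons(cons(a, c), a), cons(cons(cons(c, c), cons(a, e)), cons(cons(f(cons(c, c), a), c), c))))  →  cons(cons(a, cons(cons(f(cons(e, c), cons(cons(a, a), a)), a), cons(c, a))), f(cons(cons(a, c), a), cons(cons(cons(c, c), cons(a, e)), cons(cons(f(cons(c, c), a), c), c))))   [R2 at 1.2.1.1.1]
2. cons(cons(a, cons(cons(f(cons(e, c), cons(cons(a, a), a)), a), cons(c, a))), f(cons(cons(a, c), a), cons(cons(cons(c, c), cons(a, e)), cons(cons(f(cons(c, c), a), c), c))))  →  cons(cons(a, cons(cons(e, a), cons(c, a))), f(cons(cons(a, c), a), cons(cons(cons(c, c), cons(a, e)), cons(cons(f(cons(c, c), a), c), c))))   [R2 at 1.2.1.1]
3. cons(cons(a, cons(cons(e, a), cons(c, a))), f(cons(cons(a, c), a), cons(cons(cons(c, c), cons(a, e)), cons(cons(f(cons(c, c), a), c), c))))  →  cons(cons(a, cons(cons(e, a), cons(c, a))), a)   [R4 at 2]

Reduce t₂ = cons(cons(a, cons(cons(e, a), cons(f(cons(f(cons(c, c), e), c), c), a))), f(cons(a, a), cons(f(cons(f(cons(e, c), cons(a, e)), c), e), cons(f(cons(e, c), e), c)))):
1. cons(cons(a, cons(cons(e, a), cons(f(cons(f(cons(c, c), e), c), c), a))), f(cons(a, a), cons(f(cons(f(cons(e, c), cons(a, e)), c), e), cons(f(cons(e, c), e), c))))  →  cons(cons(a, cons(cons(e, a), cons(f(cons(c, c), e), a))), f(cons(a, a), cons(f(cons(f(cons(e, c), cons(a, e)), c), e), cons(f(cons(e, c), e), c))))   [R2 at 1.2.2.1]
2. cons(cons(a, cons(cons(e, a), cons(f(cons(c, c), e), a))), f(cons(a, a), cons(f(cons(f(cons(e, c), cons(a, e)), c), e), cons(f(cons(e, c), e), c))))  →  cons(cons(a, cons(cons(e, a), cons(c, a))), f(cons(a, a), cons(f(cons(f(cons(e, c), cons(a, e)), c), e), cons(f(cons(e, c), e), c))))   [R2 at 1.2.2.1]
3. cons(cons(a, cons(cons(e, a), cons(c, a))), f(cons(a, a), cons(f(cons(f(cons(e, c), cons(a, e)), c), e), cons(f(cons(e, c), e), c))))  →  cons(cons(a, cons(cons(e, a), cons(c, a))), a)   [R4 at 2]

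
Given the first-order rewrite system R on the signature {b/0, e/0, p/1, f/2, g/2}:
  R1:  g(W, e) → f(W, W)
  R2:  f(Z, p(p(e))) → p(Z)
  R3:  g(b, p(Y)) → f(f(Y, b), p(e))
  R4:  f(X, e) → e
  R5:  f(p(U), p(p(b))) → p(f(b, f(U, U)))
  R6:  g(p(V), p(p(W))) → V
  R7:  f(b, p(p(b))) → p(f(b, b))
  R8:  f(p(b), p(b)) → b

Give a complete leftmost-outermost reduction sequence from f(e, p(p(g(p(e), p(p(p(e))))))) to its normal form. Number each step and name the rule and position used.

p(e)

1. f(e, p(p(g(p(e), p(p(p(e)))))))  →  f(e, p(p(e)))   [R6 at 2.1.1]
2. f(e, p(p(e)))  →  p(e)   [R2 at ε]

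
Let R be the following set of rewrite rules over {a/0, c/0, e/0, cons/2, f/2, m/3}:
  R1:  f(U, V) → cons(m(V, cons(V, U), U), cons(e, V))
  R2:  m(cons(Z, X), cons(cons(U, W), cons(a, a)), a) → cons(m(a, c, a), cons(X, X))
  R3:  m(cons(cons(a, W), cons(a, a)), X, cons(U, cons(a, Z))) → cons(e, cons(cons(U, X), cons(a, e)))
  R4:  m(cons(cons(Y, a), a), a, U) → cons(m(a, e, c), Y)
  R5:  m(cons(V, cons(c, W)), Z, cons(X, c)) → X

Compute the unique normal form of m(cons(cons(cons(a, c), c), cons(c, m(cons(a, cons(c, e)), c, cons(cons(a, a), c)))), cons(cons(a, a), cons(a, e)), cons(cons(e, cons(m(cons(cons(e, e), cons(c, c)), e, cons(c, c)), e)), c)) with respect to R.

1. m(cons(cons(cons(a, c), c), cons(c, m(cons(a, cons(c, e)), c, cons(cons(a, a), c)))), cons(cons(a, a), cons(a, e)), cons(cons(e, cons(m(cons(cons(e, e), cons(c, c)), e, cons(c, c)), e)), c))  →  cons(e, cons(m(cons(cons(e, e), cons(c, c)), e, cons(c, c)), e))   [R5 at ε]
2. cons(e, cons(m(cons(cons(e, e), cons(c, c)), e, cons(c, c)), e))  →  cons(e, cons(c, e))   [R5 at 2.1]

cons(e, cons(c, e))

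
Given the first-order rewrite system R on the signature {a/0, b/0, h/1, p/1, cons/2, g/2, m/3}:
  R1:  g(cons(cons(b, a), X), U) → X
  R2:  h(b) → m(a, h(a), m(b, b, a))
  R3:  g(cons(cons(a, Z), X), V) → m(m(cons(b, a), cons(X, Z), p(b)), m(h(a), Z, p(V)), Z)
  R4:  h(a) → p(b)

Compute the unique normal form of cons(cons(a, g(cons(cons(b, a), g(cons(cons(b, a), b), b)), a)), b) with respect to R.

1. cons(cons(a, g(cons(cons(b, a), g(cons(cons(b, a), b), b)), a)), b)  →  cons(cons(a, g(cons(cons(b, a), b), b)), b)   [R1 at 1.2]
2. cons(cons(a, g(cons(cons(b, a), b), b)), b)  →  cons(cons(a, b), b)   [R1 at 1.2]

cons(cons(a, b), b)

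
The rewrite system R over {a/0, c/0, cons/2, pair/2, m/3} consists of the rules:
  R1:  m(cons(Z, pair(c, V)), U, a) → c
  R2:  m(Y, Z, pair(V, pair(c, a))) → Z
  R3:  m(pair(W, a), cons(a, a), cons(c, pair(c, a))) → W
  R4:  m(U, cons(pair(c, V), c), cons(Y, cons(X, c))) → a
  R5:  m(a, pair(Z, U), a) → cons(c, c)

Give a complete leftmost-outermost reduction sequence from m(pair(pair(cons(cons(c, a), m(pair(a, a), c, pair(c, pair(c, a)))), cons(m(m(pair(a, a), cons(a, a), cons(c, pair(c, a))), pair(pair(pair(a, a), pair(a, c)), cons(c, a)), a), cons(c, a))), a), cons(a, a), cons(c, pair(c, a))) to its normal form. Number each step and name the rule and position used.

1. m(pair(pair(cons(cons(c, a), m(pair(a, a), c, pair(c, pair(c, a)))), cons(m(m(pair(a, a), cons(a, a), cons(c, pair(c, a))), pair(pair(pair(a, a), pair(a, c)), cons(c, a)), a), cons(c, a))), a), cons(a, a), cons(c, pair(c, a)))  →  pair(cons(cons(c, a), m(pair(a, a), c, pair(c, pair(c, a)))), cons(m(m(pair(a, a), cons(a, a), cons(c, pair(c, a))), pair(pair(pair(a, a), pair(a, c)), cons(c, a)), a), cons(c, a)))   [R3 at ε]
2. pair(cons(cons(c, a), m(pair(a, a), c, pair(c, pair(c, a)))), cons(m(m(pair(a, a), cons(a, a), cons(c, pair(c, a))), pair(pair(pair(a, a), pair(a, c)), cons(c, a)), a), cons(c, a)))  →  pair(cons(cons(c, a), c), cons(m(m(pair(a, a), cons(a, a), cons(c, pair(c, a))), pair(pair(pair(a, a), pair(a, c)), cons(c, a)), a), cons(c, a)))   [R2 at 1.2]
3. pair(cons(cons(c, a), c), cons(m(m(pair(a, a), cons(a, a), cons(c, pair(c, a))), pair(pair(pair(a, a), pair(a, c)), cons(c, a)), a), cons(c, a)))  →  pair(cons(cons(c, a), c), cons(m(a, pair(pair(pair(a, a), pair(a, c)), cons(c, a)), a), cons(c, a)))   [R3 at 2.1.1]
4. pair(cons(cons(c, a), c), cons(m(a, pair(pair(pair(a, a), pair(a, c)), cons(c, a)), a), cons(c, a)))  →  pair(cons(cons(c, a), c), cons(cons(c, c), cons(c, a)))   [R5 at 2.1]

pair(cons(cons(c, a), c), cons(cons(c, c), cons(c, a)))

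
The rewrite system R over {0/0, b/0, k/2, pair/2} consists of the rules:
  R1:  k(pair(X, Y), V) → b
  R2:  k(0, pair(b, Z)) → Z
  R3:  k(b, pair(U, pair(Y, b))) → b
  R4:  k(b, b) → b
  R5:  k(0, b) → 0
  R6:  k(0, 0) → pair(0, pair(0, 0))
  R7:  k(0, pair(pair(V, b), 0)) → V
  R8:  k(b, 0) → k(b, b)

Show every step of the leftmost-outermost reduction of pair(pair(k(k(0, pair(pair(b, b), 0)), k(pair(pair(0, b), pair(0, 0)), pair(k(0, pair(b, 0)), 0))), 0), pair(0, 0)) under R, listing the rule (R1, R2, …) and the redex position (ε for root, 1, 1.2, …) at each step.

1. pair(pair(k(k(0, pair(pair(b, b), 0)), k(pair(pair(0, b), pair(0, 0)), pair(k(0, pair(b, 0)), 0))), 0), pair(0, 0))  →  pair(pair(k(b, k(pair(pair(0, b), pair(0, 0)), pair(k(0, pair(b, 0)), 0))), 0), pair(0, 0))   [R7 at 1.1.1]
2. pair(pair(k(b, k(pair(pair(0, b), pair(0, 0)), pair(k(0, pair(b, 0)), 0))), 0), pair(0, 0))  →  pair(pair(k(b, b), 0), pair(0, 0))   [R1 at 1.1.2]
3. pair(pair(k(b, b), 0), pair(0, 0))  →  pair(pair(b, 0), pair(0, 0))   [R4 at 1.1]

pair(pair(b, 0), pair(0, 0))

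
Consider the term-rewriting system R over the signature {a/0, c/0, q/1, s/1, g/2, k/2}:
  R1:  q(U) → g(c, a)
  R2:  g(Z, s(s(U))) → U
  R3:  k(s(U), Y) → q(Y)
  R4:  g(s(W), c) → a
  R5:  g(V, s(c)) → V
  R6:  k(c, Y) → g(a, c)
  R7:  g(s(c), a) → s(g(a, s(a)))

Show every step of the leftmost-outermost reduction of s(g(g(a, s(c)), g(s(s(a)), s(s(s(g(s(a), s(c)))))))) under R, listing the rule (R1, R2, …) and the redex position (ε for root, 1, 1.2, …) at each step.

s(a)

1. s(g(g(a, s(c)), g(s(s(a)), s(s(s(g(s(a), s(c))))))))  →  s(g(a, g(s(s(a)), s(s(s(g(s(a), s(c))))))))   [R5 at 1.1]
2. s(g(a, g(s(s(a)), s(s(s(g(s(a), s(c))))))))  →  s(g(a, s(g(s(a), s(c)))))   [R2 at 1.2]
3. s(g(a, s(g(s(a), s(c)))))  →  s(g(a, s(s(a))))   [R5 at 1.2.1]
4. s(g(a, s(s(a))))  →  s(a)   [R2 at 1]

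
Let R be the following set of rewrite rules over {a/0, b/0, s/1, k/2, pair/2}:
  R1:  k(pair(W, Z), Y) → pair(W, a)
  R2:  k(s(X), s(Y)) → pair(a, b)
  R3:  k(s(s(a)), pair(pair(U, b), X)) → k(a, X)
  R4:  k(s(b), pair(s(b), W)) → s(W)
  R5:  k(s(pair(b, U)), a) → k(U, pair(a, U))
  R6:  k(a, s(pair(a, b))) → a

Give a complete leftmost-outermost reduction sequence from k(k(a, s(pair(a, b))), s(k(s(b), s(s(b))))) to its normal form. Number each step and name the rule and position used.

a

1. k(k(a, s(pair(a, b))), s(k(s(b), s(s(b)))))  →  k(a, s(k(s(b), s(s(b)))))   [R6 at 1]
2. k(a, s(k(s(b), s(s(b)))))  →  k(a, s(pair(a, b)))   [R2 at 2.1]
3. k(a, s(pair(a, b)))  →  a   [R6 at ε]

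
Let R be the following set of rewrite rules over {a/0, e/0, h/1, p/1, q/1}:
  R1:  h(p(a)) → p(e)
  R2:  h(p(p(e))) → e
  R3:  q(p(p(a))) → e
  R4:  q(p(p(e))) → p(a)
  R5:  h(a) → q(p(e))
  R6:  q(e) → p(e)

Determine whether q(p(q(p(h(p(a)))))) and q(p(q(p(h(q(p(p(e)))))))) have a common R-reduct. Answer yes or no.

Reduce t₁ = q(p(q(p(h(p(a)))))):
1. q(p(q(p(h(p(a))))))  →  q(p(q(p(p(e)))))   [R1 at 1.1.1.1]
2. q(p(q(p(p(e)))))  →  q(p(p(a)))   [R4 at 1.1]
3. q(p(p(a)))  →  e   [R3 at ε]

Reduce t₂ = q(p(q(p(h(q(p(p(e)))))))):
1. q(p(q(p(h(q(p(p(e))))))))  →  q(p(q(p(h(p(a))))))   [R4 at 1.1.1.1.1]
2. q(p(q(p(h(p(a))))))  →  q(p(q(p(p(e)))))   [R1 at 1.1.1.1]
3. q(p(q(p(p(e)))))  →  q(p(p(a)))   [R4 at 1.1]
4. q(p(p(a)))  →  e   [R3 at ε]

yes — NF(t₁) = e, NF(t₂) = e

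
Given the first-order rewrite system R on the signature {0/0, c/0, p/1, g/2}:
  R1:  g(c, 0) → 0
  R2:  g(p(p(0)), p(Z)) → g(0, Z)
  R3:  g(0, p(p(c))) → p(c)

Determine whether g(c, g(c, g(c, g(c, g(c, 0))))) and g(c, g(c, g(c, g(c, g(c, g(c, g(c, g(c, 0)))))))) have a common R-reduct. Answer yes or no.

yes — NF(t₁) = 0, NF(t₂) = 0

Reduce t₁ = g(c, g(c, g(c, g(c, g(c, 0))))):
1. g(c, g(c, g(c, g(c, g(c, 0)))))  →  g(c, g(c, g(c, g(c, 0))))   [R1 at 2.2.2.2]
2. g(c, g(c, g(c, g(c, 0))))  →  g(c, g(c, g(c, 0)))   [R1 at 2.2.2]
3. g(c, g(c, g(c, 0)))  →  g(c, g(c, 0))   [R1 at 2.2]
4. g(c, g(c, 0))  →  g(c, 0)   [R1 at 2]
5. g(c, 0)  →  0   [R1 at ε]

Reduce t₂ = g(c, g(c, g(c, g(c, g(c, g(c, g(c, g(c, 0)))))))):
1. g(c, g(c, g(c, g(c, g(c, g(c, g(c, g(c, 0))))))))  →  g(c, g(c, g(c, g(c, g(c, g(c, g(c, 0)))))))   [R1 at 2.2.2.2.2.2.2]
2. g(c, g(c, g(c, g(c, g(c, g(c, g(c, 0)))))))  →  g(c, g(c, g(c, g(c, g(c, g(c, 0))))))   [R1 at 2.2.2.2.2.2]
3. g(c, g(c, g(c, g(c, g(c, g(c, 0))))))  →  g(c, g(c, g(c, g(c, g(c, 0)))))   [R1 at 2.2.2.2.2]
4. g(c, g(c, g(c, g(c, g(c, 0)))))  →  g(c, g(c, g(c, g(c, 0))))   [R1 at 2.2.2.2]
5. g(c, g(c, g(c, g(c, 0))))  →  g(c, g(c, g(c, 0)))   [R1 at 2.2.2]
6. g(c, g(c, g(c, 0)))  →  g(c, g(c, 0))   [R1 at 2.2]
7. g(c, g(c, 0))  →  g(c, 0)   [R1 at 2]
8. g(c, 0)  →  0   [R1 at ε]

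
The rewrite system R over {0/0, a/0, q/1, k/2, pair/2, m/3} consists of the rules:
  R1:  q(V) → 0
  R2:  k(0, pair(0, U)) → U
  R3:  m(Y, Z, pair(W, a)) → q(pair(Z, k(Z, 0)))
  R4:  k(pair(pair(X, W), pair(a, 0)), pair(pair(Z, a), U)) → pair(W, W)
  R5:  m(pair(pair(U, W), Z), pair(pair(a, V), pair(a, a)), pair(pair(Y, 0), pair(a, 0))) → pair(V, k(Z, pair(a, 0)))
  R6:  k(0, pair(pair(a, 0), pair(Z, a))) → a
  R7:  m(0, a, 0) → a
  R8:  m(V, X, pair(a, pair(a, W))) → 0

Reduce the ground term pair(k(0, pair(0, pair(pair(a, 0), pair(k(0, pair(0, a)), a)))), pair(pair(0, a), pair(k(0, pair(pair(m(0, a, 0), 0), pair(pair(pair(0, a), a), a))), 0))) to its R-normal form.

1. pair(k(0, pair(0, pair(pair(a, 0), pair(k(0, pair(0, a)), a)))), pair(pair(0, a), pair(k(0, pair(pair(m(0, a, 0), 0), pair(pair(pair(0, a), a), a))), 0)))  →  pair(pair(pair(a, 0), pair(k(0, pair(0, a)), a)), pair(pair(0, a), pair(k(0, pair(pair(m(0, a, 0), 0), pair(pair(pair(0, a), a), a))), 0)))   [R2 at 1]
2. pair(pair(pair(a, 0), pair(k(0, pair(0, a)), a)), pair(pair(0, a), pair(k(0, pair(pair(m(0, a, 0), 0), pair(pair(pair(0, a), a), a))), 0)))  →  pair(pair(pair(a, 0), pair(a, a)), pair(pair(0, a), pair(k(0, pair(pair(m(0, a, 0), 0), pair(pair(pair(0, a), a), a))), 0)))   [R2 at 1.2.1]
3. pair(pair(pair(a, 0), pair(a, a)), pair(pair(0, a), pair(k(0, pair(pair(m(0, a, 0), 0), pair(pair(pair(0, a), a), a))), 0)))  →  pair(pair(pair(a, 0), pair(a, a)), pair(pair(0, a), pair(k(0, pair(pair(a, 0), pair(pair(pair(0, a), a), a))), 0)))   [R7 at 2.2.1.2.1.1]
4. pair(pair(pair(a, 0), pair(a, a)), pair(pair(0, a), pair(k(0, pair(pair(a, 0), pair(pair(pair(0, a), a), a))), 0)))  →  pair(pair(pair(a, 0), pair(a, a)), pair(pair(0, a), pair(a, 0)))   [R6 at 2.2.1]

pair(pair(pair(a, 0), pair(a, a)), pair(pair(0, a), pair(a, 0)))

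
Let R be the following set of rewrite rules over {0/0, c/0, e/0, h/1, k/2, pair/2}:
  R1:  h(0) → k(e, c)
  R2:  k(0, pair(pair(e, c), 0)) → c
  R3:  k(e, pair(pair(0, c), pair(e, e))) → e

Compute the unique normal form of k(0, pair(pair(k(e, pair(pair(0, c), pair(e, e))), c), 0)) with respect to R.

c

1. k(0, pair(pair(k(e, pair(pair(0, c), pair(e, e))), c), 0))  →  k(0, pair(pair(e, c), 0))   [R3 at 2.1.1]
2. k(0, pair(pair(e, c), 0))  →  c   [R2 at ε]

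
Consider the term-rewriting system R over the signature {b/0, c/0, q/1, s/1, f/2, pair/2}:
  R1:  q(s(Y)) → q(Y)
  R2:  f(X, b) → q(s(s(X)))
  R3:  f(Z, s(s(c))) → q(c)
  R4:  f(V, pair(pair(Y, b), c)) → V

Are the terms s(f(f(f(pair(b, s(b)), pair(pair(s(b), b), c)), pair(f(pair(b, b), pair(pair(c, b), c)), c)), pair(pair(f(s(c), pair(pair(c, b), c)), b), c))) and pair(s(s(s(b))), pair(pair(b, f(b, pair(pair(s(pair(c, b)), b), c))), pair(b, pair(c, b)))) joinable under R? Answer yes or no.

no — NF(t₁) = s(pair(b, s(b))), NF(t₂) = pair(s(s(s(b))), pair(pair(b, b), pair(b, pair(c, b))))

Reduce t₁ = s(f(f(f(pair(b, s(b)), pair(pair(s(b), b), c)), pair(f(pair(b, b), pair(pair(c, b), c)), c)), pair(pair(f(s(c), pair(pair(c, b), c)), b), c))):
1. s(f(f(f(pair(b, s(b)), pair(pair(s(b), b), c)), pair(f(pair(b, b), pair(pair(c, b), c)), c)), pair(pair(f(s(c), pair(pair(c, b), c)), b), c)))  →  s(f(f(pair(b, s(b)), pair(pair(s(b), b), c)), pair(f(pair(b, b), pair(pair(c, b), c)), c)))   [R4 at 1]
2. s(f(f(pair(b, s(b)), pair(pair(s(b), b), c)), pair(f(pair(b, b), pair(pair(c, b), c)), c)))  →  s(f(pair(b, s(b)), pair(f(pair(b, b), pair(pair(c, b), c)), c)))   [R4 at 1.1]
3. s(f(pair(b, s(b)), pair(f(pair(b, b), pair(pair(c, b), c)), c)))  →  s(f(pair(b, s(b)), pair(pair(b, b), c)))   [R4 at 1.2.1]
4. s(f(pair(b, s(b)), pair(pair(b, b), c)))  →  s(pair(b, s(b)))   [R4 at 1]

Reduce t₂ = pair(s(s(s(b))), pair(pair(b, f(b, pair(pair(s(pair(c, b)), b), c))), pair(b, pair(c, b)))):
1. pair(s(s(s(b))), pair(pair(b, f(b, pair(pair(s(pair(c, b)), b), c))), pair(b, pair(c, b))))  →  pair(s(s(s(b))), pair(pair(b, b), pair(b, pair(c, b))))   [R4 at 2.1.2]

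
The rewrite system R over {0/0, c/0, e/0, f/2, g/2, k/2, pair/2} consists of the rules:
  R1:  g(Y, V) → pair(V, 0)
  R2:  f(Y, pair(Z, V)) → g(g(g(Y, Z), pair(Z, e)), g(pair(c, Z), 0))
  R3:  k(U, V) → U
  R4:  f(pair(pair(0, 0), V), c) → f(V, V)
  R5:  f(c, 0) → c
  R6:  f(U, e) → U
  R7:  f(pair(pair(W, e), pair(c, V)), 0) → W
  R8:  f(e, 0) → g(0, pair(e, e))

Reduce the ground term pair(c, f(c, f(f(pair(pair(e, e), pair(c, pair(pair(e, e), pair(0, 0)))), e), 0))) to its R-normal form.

pair(c, c)

1. pair(c, f(c, f(f(pair(pair(e, e), pair(c, pair(pair(e, e), pair(0, 0)))), e), 0)))  →  pair(c, f(c, f(pair(pair(e, e), pair(c, pair(pair(e, e), pair(0, 0)))), 0)))   [R6 at 2.2.1]
2. pair(c, f(c, f(pair(pair(e, e), pair(c, pair(pair(e, e), pair(0, 0)))), 0)))  →  pair(c, f(c, e))   [R7 at 2.2]
3. pair(c, f(c, e))  →  pair(c, c)   [R6 at 2]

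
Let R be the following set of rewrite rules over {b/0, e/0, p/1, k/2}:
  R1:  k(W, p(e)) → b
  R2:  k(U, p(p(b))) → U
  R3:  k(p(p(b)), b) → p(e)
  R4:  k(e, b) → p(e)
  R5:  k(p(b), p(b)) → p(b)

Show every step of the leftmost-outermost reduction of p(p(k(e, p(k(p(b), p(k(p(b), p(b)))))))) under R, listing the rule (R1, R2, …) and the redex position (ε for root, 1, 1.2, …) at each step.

p(p(e))

1. p(p(k(e, p(k(p(b), p(k(p(b), p(b))))))))  →  p(p(k(e, p(k(p(b), p(p(b)))))))   [R5 at 1.1.2.1.2.1]
2. p(p(k(e, p(k(p(b), p(p(b)))))))  →  p(p(k(e, p(p(b)))))   [R2 at 1.1.2.1]
3. p(p(k(e, p(p(b)))))  →  p(p(e))   [R2 at 1.1]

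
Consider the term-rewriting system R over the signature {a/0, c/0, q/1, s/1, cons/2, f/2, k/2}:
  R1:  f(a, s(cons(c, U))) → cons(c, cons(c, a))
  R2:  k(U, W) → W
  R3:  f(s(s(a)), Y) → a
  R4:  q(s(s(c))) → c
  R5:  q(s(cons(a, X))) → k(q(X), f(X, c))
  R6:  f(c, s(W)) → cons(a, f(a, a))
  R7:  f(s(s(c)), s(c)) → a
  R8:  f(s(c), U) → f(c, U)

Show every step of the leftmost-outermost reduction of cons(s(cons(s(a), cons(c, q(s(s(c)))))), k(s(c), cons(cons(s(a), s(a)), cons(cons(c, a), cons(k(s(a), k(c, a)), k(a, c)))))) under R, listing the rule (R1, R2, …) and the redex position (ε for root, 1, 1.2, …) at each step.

1. cons(s(cons(s(a), cons(c, q(s(s(c)))))), k(s(c), cons(cons(s(a), s(a)), cons(cons(c, a), cons(k(s(a), k(c, a)), k(a, c))))))  →  cons(s(cons(s(a), cons(c, c))), k(s(c), cons(cons(s(a), s(a)), cons(cons(c, a), cons(k(s(a), k(c, a)), k(a, c))))))   [R4 at 1.1.2.2]
2. cons(s(cons(s(a), cons(c, c))), k(s(c), cons(cons(s(a), s(a)), cons(cons(c, a), cons(k(s(a), k(c, a)), k(a, c))))))  →  cons(s(cons(s(a), cons(c, c))), cons(cons(s(a), s(a)), cons(cons(c, a), cons(k(s(a), k(c, a)), k(a, c)))))   [R2 at 2]
3. cons(s(cons(s(a), cons(c, c))), cons(cons(s(a), s(a)), cons(cons(c, a), cons(k(s(a), k(c, a)), k(a, c)))))  →  cons(s(cons(s(a), cons(c, c))), cons(cons(s(a), s(a)), cons(cons(c, a), cons(k(c, a), k(a, c)))))   [R2 at 2.2.2.1]
4. cons(s(cons(s(a), cons(c, c))), cons(cons(s(a), s(a)), cons(cons(c, a), cons(k(c, a), k(a, c)))))  →  cons(s(cons(s(a), cons(c, c))), cons(cons(s(a), s(a)), cons(cons(c, a), cons(a, k(a, c)))))   [R2 at 2.2.2.1]
5. cons(s(cons(s(a), cons(c, c))), cons(cons(s(a), s(a)), cons(cons(c, a), cons(a, k(a, c)))))  →  cons(s(cons(s(a), cons(c, c))), cons(cons(s(a), s(a)), cons(cons(c, a), cons(a, c))))   [R2 at 2.2.2.2]

cons(s(cons(s(a), cons(c, c))), cons(cons(s(a), s(a)), cons(cons(c, a), cons(a, c))))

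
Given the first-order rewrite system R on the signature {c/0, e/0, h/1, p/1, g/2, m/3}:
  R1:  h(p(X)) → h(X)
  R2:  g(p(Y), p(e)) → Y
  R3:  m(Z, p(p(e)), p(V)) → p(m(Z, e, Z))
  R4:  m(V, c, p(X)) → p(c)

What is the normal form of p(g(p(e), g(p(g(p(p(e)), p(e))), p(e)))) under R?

p(e)

1. p(g(p(e), g(p(g(p(p(e)), p(e))), p(e))))  →  p(g(p(e), g(p(p(e)), p(e))))   [R2 at 1.2]
2. p(g(p(e), g(p(p(e)), p(e))))  →  p(g(p(e), p(e)))   [R2 at 1.2]
3. p(g(p(e), p(e)))  →  p(e)   [R2 at 1]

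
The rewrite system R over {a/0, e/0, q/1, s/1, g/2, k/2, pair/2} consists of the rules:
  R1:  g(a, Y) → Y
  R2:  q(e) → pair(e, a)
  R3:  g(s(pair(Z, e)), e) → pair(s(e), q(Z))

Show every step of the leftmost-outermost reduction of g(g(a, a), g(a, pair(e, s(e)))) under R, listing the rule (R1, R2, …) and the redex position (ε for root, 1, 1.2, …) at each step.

pair(e, s(e))

1. g(g(a, a), g(a, pair(e, s(e))))  →  g(a, g(a, pair(e, s(e))))   [R1 at 1]
2. g(a, g(a, pair(e, s(e))))  →  g(a, pair(e, s(e)))   [R1 at ε]
3. g(a, pair(e, s(e)))  →  pair(e, s(e))   [R1 at ε]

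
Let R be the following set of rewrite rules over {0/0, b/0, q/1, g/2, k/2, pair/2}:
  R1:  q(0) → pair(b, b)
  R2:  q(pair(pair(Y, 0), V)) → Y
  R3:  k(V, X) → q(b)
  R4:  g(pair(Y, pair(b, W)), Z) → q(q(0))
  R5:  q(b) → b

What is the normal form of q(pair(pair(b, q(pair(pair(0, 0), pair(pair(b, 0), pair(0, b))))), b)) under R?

b

1. q(pair(pair(b, q(pair(pair(0, 0), pair(pair(b, 0), pair(0, b))))), b))  →  q(pair(pair(b, 0), b))   [R2 at 1.1.2]
2. q(pair(pair(b, 0), b))  →  b   [R2 at ε]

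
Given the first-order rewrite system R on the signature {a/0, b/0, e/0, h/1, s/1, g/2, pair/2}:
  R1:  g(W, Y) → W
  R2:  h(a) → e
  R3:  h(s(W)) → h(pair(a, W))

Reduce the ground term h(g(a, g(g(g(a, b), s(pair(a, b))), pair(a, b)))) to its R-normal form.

e

1. h(g(a, g(g(g(a, b), s(pair(a, b))), pair(a, b))))  →  h(a)   [R1 at 1]
2. h(a)  →  e   [R2 at ε]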